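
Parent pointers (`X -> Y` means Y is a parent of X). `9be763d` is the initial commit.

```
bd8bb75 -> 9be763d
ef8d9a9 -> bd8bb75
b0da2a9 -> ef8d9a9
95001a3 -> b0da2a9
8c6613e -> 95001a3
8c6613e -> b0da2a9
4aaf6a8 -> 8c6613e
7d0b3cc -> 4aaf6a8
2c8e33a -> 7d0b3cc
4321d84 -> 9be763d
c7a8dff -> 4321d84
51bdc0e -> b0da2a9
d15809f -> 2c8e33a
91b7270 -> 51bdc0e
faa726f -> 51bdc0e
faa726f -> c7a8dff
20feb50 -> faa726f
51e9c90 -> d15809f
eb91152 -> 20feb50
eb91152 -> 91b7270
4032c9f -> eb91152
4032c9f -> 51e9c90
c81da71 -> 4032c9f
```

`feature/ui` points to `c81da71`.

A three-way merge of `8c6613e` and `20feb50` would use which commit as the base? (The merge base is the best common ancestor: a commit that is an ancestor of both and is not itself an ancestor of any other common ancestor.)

b0da2a9

Ancestors of 8c6613e: {8c6613e, 95001a3, 9be763d, b0da2a9, bd8bb75, ef8d9a9}.
Ancestors of 20feb50: {20feb50, 4321d84, 51bdc0e, 9be763d, b0da2a9, bd8bb75, c7a8dff, ef8d9a9, faa726f}.
Common ancestors: {9be763d, b0da2a9, bd8bb75, ef8d9a9}.
Among these, b0da2a9 is not an ancestor of any other common ancestor — it is the merge base.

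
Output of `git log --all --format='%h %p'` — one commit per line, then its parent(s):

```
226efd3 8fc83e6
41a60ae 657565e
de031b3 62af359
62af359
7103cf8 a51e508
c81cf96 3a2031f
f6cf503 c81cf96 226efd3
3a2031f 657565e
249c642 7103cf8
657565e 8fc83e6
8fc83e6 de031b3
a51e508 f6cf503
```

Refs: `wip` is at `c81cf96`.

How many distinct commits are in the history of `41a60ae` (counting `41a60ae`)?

5

Walking parent pointers from 41a60ae: reachable set = {41a60ae, 62af359, 657565e, 8fc83e6, de031b3}.
That is 5 commits.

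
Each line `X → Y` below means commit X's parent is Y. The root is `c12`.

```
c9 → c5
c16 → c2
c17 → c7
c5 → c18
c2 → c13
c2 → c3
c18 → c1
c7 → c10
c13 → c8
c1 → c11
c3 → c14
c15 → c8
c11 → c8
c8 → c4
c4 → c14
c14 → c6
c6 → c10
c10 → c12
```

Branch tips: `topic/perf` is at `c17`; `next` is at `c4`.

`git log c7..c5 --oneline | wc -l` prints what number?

Reachable from c5: {c1, c10, c11, c12, c14, c18, c4, c5, c6, c8}.
Reachable from c7: {c10, c12, c7}.
In c5's history but not c7's: {c1, c11, c14, c18, c4, c5, c6, c8} — 8 commits.

8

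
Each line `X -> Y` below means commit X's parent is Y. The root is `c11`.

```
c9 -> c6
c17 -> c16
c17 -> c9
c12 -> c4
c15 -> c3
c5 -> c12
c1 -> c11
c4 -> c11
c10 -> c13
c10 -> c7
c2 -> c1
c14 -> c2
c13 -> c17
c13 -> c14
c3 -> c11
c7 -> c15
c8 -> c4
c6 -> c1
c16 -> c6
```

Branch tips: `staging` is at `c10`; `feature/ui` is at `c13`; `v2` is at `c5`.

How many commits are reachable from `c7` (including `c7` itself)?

Walking parent pointers from c7: reachable set = {c11, c15, c3, c7}.
That is 4 commits.

4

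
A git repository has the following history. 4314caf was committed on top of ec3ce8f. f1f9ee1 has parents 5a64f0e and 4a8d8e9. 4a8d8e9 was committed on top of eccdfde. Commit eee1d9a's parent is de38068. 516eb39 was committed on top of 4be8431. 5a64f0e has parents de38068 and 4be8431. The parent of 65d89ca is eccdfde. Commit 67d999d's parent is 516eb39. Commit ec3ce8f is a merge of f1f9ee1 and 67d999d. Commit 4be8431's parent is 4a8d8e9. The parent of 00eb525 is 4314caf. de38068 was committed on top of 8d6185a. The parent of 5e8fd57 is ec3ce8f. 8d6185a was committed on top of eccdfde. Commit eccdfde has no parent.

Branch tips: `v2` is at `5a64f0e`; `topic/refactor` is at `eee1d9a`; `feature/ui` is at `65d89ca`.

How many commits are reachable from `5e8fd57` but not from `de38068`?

Reachable from 5e8fd57: {4a8d8e9, 4be8431, 516eb39, 5a64f0e, 5e8fd57, 67d999d, 8d6185a, de38068, ec3ce8f, eccdfde, f1f9ee1}.
Reachable from de38068: {8d6185a, de38068, eccdfde}.
In 5e8fd57's history but not de38068's: {4a8d8e9, 4be8431, 516eb39, 5a64f0e, 5e8fd57, 67d999d, ec3ce8f, f1f9ee1} — 8 commits.

8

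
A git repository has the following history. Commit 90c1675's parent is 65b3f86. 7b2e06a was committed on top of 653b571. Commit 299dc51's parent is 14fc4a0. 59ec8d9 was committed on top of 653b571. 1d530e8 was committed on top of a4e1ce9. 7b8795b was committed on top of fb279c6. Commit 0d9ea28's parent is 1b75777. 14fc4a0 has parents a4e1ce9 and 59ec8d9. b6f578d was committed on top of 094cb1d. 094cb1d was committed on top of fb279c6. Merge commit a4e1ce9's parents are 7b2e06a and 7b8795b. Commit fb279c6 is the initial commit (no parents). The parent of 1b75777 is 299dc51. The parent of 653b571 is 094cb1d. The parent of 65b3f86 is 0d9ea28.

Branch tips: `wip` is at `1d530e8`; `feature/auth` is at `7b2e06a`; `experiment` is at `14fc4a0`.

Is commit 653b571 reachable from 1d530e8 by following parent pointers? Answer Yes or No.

Yes

Ancestors of 1d530e8 (commits reachable by following parents): {094cb1d, 1d530e8, 653b571, 7b2e06a, 7b8795b, a4e1ce9, fb279c6}.
653b571 is in that set, so it is an ancestor of 1d530e8.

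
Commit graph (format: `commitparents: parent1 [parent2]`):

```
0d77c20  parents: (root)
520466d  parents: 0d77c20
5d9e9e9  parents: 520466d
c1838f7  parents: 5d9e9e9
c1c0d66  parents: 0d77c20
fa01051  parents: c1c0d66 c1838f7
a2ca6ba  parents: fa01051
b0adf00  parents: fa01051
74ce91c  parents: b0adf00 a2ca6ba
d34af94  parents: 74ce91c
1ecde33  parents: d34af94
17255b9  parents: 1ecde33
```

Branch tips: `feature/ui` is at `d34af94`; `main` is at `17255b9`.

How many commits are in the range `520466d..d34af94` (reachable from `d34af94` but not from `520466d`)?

8

Reachable from d34af94: {0d77c20, 520466d, 5d9e9e9, 74ce91c, a2ca6ba, b0adf00, c1838f7, c1c0d66, d34af94, fa01051}.
Reachable from 520466d: {0d77c20, 520466d}.
In d34af94's history but not 520466d's: {5d9e9e9, 74ce91c, a2ca6ba, b0adf00, c1838f7, c1c0d66, d34af94, fa01051} — 8 commits.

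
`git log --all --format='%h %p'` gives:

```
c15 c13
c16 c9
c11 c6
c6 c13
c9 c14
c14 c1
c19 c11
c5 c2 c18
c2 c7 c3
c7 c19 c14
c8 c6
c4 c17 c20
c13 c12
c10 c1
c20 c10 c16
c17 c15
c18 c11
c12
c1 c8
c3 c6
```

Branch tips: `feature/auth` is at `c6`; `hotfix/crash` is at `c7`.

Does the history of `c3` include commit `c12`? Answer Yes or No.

Ancestors of c3 (commits reachable by following parents): {c12, c13, c3, c6}.
c12 is in that set, so it is an ancestor of c3.

Yes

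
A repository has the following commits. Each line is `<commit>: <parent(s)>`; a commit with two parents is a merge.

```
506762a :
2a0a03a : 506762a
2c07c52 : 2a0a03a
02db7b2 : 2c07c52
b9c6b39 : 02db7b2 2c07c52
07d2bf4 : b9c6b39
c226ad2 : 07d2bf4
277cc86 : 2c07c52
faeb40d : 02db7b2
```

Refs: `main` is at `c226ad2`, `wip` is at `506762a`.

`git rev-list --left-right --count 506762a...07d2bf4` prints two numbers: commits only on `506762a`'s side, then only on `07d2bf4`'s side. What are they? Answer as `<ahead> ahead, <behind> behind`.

0 ahead, 5 behind

Reachable from 506762a: {506762a}.
Reachable from 07d2bf4: {02db7b2, 07d2bf4, 2a0a03a, 2c07c52, 506762a, b9c6b39}.
Only in 506762a's history (ahead): {} — 0.
Only in 07d2bf4's history (behind): {02db7b2, 07d2bf4, 2a0a03a, 2c07c52, b9c6b39} — 5.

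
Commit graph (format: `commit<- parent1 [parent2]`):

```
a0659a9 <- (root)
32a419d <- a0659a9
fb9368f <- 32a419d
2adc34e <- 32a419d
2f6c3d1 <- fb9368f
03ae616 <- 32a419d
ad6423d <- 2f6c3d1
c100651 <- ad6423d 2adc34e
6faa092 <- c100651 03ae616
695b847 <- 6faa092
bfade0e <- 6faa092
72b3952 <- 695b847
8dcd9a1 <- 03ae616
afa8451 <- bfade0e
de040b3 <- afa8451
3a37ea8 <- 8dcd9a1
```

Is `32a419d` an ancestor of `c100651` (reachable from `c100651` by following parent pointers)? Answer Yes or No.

Ancestors of c100651 (commits reachable by following parents): {2adc34e, 2f6c3d1, 32a419d, a0659a9, ad6423d, c100651, fb9368f}.
32a419d is in that set, so it is an ancestor of c100651.

Yes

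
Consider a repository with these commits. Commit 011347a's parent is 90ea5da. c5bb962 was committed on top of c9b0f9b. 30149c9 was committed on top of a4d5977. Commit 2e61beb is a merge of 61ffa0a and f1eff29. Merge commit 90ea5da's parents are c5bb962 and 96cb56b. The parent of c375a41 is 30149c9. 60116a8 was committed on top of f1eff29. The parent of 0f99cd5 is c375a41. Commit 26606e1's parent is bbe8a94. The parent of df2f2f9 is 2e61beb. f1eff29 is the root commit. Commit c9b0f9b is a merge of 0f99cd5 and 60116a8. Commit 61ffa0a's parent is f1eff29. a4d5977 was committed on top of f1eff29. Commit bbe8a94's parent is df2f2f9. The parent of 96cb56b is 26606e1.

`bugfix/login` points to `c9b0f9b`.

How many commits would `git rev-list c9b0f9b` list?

Walking parent pointers from c9b0f9b: reachable set = {0f99cd5, 30149c9, 60116a8, a4d5977, c375a41, c9b0f9b, f1eff29}.
That is 7 commits.

7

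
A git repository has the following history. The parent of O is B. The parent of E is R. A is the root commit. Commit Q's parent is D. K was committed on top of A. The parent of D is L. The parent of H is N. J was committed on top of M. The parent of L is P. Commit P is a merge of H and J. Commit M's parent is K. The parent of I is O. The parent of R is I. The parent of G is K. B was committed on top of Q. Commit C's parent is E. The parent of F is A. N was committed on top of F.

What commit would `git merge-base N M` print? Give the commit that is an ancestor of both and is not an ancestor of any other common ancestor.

A

Ancestors of N: {A, F, N}.
Ancestors of M: {A, K, M}.
Common ancestors: {A}.
The only common ancestor is A, so it is the merge base.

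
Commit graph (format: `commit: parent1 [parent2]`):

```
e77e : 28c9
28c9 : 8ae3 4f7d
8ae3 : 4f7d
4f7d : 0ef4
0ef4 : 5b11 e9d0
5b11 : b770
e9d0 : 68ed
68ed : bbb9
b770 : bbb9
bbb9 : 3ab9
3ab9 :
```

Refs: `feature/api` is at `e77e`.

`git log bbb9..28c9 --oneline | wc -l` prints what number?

8

Reachable from 28c9: {0ef4, 28c9, 3ab9, 4f7d, 5b11, 68ed, 8ae3, b770, bbb9, e9d0}.
Reachable from bbb9: {3ab9, bbb9}.
In 28c9's history but not bbb9's: {0ef4, 28c9, 4f7d, 5b11, 68ed, 8ae3, b770, e9d0} — 8 commits.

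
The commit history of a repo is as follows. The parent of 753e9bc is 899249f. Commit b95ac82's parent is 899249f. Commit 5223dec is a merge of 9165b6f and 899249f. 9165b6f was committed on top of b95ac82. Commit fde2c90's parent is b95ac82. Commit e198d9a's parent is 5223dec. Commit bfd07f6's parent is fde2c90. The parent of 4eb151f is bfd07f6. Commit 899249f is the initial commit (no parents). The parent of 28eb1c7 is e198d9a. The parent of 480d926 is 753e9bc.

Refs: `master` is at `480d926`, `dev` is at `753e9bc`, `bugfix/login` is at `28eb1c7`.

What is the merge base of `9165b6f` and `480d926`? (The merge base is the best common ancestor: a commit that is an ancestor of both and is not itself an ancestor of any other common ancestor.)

899249f

Ancestors of 9165b6f: {899249f, 9165b6f, b95ac82}.
Ancestors of 480d926: {480d926, 753e9bc, 899249f}.
Common ancestors: {899249f}.
The only common ancestor is 899249f, so it is the merge base.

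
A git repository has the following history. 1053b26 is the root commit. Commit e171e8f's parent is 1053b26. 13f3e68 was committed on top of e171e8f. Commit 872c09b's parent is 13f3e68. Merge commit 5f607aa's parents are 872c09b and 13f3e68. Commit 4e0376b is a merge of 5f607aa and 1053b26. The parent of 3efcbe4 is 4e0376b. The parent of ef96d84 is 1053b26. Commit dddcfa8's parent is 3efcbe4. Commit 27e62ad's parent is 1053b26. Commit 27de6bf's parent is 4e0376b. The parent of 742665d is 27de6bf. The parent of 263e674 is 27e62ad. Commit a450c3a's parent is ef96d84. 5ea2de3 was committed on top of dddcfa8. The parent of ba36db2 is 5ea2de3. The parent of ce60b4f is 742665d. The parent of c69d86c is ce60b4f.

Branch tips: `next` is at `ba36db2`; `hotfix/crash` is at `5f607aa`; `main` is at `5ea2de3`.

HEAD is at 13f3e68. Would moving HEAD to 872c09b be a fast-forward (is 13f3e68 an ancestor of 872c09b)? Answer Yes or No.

Yes

A fast-forward from 13f3e68 to 872c09b is possible iff 13f3e68 is an ancestor of 872c09b.
Ancestors of 872c09b: {1053b26, 13f3e68, 872c09b, e171e8f}.
13f3e68 is among them, so fast-forward is possible.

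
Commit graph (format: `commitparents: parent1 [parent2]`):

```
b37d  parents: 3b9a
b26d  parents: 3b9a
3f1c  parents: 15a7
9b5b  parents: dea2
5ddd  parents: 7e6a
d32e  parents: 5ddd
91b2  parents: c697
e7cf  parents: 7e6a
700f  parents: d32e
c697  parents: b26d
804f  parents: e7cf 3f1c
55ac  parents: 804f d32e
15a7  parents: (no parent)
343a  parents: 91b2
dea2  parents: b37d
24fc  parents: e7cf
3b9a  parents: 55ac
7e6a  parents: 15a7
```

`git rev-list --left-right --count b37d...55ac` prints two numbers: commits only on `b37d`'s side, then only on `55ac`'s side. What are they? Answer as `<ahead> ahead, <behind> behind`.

2 ahead, 0 behind

Reachable from b37d: {15a7, 3b9a, 3f1c, 55ac, 5ddd, 7e6a, 804f, b37d, d32e, e7cf}.
Reachable from 55ac: {15a7, 3f1c, 55ac, 5ddd, 7e6a, 804f, d32e, e7cf}.
Only in b37d's history (ahead): {3b9a, b37d} — 2.
Only in 55ac's history (behind): {} — 0.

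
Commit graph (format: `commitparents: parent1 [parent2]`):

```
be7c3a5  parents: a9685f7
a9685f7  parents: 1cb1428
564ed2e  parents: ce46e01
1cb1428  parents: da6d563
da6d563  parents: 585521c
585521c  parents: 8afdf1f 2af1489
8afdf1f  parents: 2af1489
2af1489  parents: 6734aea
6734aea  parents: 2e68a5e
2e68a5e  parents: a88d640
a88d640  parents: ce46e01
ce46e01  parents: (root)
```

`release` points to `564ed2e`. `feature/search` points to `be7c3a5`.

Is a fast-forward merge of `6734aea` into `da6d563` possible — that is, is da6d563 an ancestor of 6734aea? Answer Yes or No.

No

A fast-forward from da6d563 to 6734aea is possible iff da6d563 is an ancestor of 6734aea.
Ancestors of 6734aea: {2e68a5e, 6734aea, a88d640, ce46e01}.
da6d563 is not among them, so fast-forward is not possible.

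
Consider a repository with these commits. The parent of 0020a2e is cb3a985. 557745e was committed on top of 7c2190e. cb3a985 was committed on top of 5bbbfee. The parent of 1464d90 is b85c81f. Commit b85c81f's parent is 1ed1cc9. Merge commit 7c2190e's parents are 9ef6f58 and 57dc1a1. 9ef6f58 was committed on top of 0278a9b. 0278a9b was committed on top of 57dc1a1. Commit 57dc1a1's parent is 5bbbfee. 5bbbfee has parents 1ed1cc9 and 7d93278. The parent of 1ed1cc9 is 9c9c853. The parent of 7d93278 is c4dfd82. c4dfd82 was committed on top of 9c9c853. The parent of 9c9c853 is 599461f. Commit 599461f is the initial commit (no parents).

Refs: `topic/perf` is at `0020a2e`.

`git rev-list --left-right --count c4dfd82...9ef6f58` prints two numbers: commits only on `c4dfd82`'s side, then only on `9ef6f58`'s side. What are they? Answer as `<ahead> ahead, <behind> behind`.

Reachable from c4dfd82: {599461f, 9c9c853, c4dfd82}.
Reachable from 9ef6f58: {0278a9b, 1ed1cc9, 57dc1a1, 599461f, 5bbbfee, 7d93278, 9c9c853, 9ef6f58, c4dfd82}.
Only in c4dfd82's history (ahead): {} — 0.
Only in 9ef6f58's history (behind): {0278a9b, 1ed1cc9, 57dc1a1, 5bbbfee, 7d93278, 9ef6f58} — 6.

0 ahead, 6 behind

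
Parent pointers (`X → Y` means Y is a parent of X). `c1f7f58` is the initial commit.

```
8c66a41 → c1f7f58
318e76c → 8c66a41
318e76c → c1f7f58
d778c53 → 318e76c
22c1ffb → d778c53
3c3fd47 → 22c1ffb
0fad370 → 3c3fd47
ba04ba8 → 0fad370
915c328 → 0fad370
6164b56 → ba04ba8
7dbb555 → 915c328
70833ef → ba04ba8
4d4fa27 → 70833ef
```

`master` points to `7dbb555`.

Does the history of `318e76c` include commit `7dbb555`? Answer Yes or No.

No

Ancestors of 318e76c: {318e76c, 8c66a41, c1f7f58}.
7dbb555 is not in that set, so it is not an ancestor of 318e76c.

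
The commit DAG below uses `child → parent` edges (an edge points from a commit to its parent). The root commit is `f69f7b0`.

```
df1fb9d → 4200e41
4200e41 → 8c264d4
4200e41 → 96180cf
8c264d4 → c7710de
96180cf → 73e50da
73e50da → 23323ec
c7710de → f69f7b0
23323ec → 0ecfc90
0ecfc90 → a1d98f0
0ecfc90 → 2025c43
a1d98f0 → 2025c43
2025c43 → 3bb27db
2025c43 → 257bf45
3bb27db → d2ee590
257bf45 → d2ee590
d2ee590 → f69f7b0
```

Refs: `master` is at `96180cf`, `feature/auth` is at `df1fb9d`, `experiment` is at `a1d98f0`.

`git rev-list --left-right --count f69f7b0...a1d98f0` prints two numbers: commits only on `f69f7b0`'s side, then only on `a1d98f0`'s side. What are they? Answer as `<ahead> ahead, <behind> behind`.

0 ahead, 5 behind

Reachable from f69f7b0: {f69f7b0}.
Reachable from a1d98f0: {2025c43, 257bf45, 3bb27db, a1d98f0, d2ee590, f69f7b0}.
Only in f69f7b0's history (ahead): {} — 0.
Only in a1d98f0's history (behind): {2025c43, 257bf45, 3bb27db, a1d98f0, d2ee590} — 5.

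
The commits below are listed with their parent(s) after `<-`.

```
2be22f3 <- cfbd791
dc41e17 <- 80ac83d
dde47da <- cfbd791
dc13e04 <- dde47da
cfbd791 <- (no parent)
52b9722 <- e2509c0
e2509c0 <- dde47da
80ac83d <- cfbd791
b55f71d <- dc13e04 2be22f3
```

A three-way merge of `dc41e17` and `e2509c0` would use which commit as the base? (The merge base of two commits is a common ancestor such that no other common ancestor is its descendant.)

Ancestors of dc41e17: {80ac83d, cfbd791, dc41e17}.
Ancestors of e2509c0: {cfbd791, dde47da, e2509c0}.
Common ancestors: {cfbd791}.
The only common ancestor is cfbd791, so it is the merge base.

cfbd791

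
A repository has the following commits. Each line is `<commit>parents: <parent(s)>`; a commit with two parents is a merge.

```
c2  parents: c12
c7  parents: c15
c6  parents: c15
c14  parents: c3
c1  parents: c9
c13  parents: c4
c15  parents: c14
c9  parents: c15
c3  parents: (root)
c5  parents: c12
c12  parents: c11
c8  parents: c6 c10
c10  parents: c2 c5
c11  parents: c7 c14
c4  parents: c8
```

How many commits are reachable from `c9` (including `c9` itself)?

Walking parent pointers from c9: reachable set = {c14, c15, c3, c9}.
That is 4 commits.

4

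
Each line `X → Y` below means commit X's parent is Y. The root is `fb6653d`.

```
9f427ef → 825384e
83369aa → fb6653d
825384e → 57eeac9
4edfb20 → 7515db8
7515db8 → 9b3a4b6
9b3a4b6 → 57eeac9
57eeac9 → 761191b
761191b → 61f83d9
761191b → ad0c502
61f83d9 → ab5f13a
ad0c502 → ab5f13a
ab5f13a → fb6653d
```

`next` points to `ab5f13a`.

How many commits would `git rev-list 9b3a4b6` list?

Walking parent pointers from 9b3a4b6: reachable set = {57eeac9, 61f83d9, 761191b, 9b3a4b6, ab5f13a, ad0c502, fb6653d}.
That is 7 commits.

7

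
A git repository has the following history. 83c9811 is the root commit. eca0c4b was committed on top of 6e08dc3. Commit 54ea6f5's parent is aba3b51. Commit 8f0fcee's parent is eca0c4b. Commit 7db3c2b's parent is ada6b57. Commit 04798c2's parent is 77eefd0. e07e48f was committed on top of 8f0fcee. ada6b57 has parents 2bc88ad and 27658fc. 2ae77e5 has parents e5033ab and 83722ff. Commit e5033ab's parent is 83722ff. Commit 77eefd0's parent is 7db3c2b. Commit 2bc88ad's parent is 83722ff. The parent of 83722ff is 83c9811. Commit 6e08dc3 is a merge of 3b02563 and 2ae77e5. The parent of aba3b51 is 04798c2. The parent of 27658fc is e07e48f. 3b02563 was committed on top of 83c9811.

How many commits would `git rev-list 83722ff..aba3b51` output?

14

Reachable from aba3b51: {04798c2, 27658fc, 2ae77e5, 2bc88ad, 3b02563, 6e08dc3, 77eefd0, 7db3c2b, 83722ff, 83c9811, 8f0fcee, aba3b51, ada6b57, e07e48f, e5033ab, eca0c4b}.
Reachable from 83722ff: {83722ff, 83c9811}.
In aba3b51's history but not 83722ff's: {04798c2, 27658fc, 2ae77e5, 2bc88ad, 3b02563, 6e08dc3, 77eefd0, 7db3c2b, 8f0fcee, aba3b51, ada6b57, e07e48f, e5033ab, eca0c4b} — 14 commits.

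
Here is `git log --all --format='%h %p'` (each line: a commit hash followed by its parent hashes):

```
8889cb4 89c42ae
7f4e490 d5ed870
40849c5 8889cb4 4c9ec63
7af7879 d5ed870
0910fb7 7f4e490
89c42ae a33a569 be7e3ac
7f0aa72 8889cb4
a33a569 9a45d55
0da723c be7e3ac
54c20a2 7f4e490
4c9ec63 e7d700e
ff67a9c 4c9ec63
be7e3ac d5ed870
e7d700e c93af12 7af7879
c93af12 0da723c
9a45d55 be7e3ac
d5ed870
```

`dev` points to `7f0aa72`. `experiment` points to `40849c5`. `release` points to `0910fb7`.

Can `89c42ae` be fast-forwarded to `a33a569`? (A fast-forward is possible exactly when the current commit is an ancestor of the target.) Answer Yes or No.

A fast-forward from 89c42ae to a33a569 is possible iff 89c42ae is an ancestor of a33a569.
Ancestors of a33a569: {9a45d55, a33a569, be7e3ac, d5ed870}.
89c42ae is not among them, so fast-forward is not possible.

No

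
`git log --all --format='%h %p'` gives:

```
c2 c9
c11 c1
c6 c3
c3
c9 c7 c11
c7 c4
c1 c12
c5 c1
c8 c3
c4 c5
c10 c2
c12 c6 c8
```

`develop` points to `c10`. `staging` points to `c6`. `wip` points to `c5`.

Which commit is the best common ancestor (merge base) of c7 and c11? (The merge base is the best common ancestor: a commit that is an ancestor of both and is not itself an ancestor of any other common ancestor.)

Ancestors of c7: {c1, c12, c3, c4, c5, c6, c7, c8}.
Ancestors of c11: {c1, c11, c12, c3, c6, c8}.
Common ancestors: {c1, c12, c3, c6, c8}.
Among these, c1 is not an ancestor of any other common ancestor — it is the merge base.

c1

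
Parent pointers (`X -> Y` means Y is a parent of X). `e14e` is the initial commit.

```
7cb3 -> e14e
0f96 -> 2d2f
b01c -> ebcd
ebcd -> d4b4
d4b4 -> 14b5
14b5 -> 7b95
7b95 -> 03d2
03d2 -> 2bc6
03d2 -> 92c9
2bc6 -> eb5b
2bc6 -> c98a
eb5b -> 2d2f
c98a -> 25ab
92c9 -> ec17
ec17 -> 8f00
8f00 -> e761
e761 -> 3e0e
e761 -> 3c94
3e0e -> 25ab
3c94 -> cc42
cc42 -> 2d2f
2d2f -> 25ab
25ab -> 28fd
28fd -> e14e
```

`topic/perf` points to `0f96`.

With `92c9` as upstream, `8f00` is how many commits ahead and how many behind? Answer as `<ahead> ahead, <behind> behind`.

Reachable from 8f00: {25ab, 28fd, 2d2f, 3c94, 3e0e, 8f00, cc42, e14e, e761}.
Reachable from 92c9: {25ab, 28fd, 2d2f, 3c94, 3e0e, 8f00, 92c9, cc42, e14e, e761, ec17}.
Only in 8f00's history (ahead): {} — 0.
Only in 92c9's history (behind): {92c9, ec17} — 2.

0 ahead, 2 behind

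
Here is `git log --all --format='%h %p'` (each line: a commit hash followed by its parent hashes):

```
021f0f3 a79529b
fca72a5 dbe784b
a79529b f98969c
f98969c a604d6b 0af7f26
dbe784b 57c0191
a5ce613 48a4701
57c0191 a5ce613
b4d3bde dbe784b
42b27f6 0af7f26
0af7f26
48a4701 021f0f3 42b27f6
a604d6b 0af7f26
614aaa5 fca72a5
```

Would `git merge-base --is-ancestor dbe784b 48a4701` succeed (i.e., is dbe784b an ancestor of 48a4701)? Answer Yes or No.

No

Ancestors of 48a4701: {021f0f3, 0af7f26, 42b27f6, 48a4701, a604d6b, a79529b, f98969c}.
dbe784b is not in that set, so it is not an ancestor of 48a4701.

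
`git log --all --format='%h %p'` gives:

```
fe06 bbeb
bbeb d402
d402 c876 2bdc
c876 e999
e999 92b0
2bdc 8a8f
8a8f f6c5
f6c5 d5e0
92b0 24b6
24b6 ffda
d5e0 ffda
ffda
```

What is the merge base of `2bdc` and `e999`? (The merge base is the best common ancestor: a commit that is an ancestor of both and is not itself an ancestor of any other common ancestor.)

Ancestors of 2bdc: {2bdc, 8a8f, d5e0, f6c5, ffda}.
Ancestors of e999: {24b6, 92b0, e999, ffda}.
Common ancestors: {ffda}.
The only common ancestor is ffda, so it is the merge base.

ffda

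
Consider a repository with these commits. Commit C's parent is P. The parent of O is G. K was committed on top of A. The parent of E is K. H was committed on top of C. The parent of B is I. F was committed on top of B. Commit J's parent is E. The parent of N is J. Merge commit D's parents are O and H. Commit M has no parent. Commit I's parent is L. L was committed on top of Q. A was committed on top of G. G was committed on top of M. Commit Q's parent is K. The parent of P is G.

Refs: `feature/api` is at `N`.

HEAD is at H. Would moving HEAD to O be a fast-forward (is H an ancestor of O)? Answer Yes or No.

A fast-forward from H to O is possible iff H is an ancestor of O.
Ancestors of O: {G, M, O}.
H is not among them, so fast-forward is not possible.

No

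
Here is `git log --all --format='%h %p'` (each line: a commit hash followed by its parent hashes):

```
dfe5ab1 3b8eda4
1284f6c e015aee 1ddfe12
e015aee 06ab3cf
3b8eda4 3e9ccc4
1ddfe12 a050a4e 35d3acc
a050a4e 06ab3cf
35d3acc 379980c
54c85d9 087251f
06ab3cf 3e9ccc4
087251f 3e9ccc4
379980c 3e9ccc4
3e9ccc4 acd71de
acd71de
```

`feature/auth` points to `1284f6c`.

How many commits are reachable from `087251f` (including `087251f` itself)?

3

Walking parent pointers from 087251f: reachable set = {087251f, 3e9ccc4, acd71de}.
That is 3 commits.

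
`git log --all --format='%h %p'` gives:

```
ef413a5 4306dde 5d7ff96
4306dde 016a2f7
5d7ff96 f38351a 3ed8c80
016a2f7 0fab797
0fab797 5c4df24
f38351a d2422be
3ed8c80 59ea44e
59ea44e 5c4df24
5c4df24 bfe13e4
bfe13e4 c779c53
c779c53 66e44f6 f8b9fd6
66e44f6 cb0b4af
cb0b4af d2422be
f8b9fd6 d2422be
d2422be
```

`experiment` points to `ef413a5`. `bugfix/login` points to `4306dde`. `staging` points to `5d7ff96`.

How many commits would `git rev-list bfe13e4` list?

6

Walking parent pointers from bfe13e4: reachable set = {66e44f6, bfe13e4, c779c53, cb0b4af, d2422be, f8b9fd6}.
That is 6 commits.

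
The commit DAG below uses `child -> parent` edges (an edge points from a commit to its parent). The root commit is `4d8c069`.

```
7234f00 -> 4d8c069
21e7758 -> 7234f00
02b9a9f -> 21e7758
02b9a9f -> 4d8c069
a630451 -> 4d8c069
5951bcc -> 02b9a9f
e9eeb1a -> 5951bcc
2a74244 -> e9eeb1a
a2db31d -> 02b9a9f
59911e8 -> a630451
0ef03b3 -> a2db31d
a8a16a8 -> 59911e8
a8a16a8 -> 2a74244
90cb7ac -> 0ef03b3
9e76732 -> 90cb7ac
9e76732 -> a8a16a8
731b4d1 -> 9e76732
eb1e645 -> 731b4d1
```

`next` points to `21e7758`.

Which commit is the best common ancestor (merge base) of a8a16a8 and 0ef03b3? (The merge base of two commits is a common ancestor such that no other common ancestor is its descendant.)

02b9a9f

Ancestors of a8a16a8: {02b9a9f, 21e7758, 2a74244, 4d8c069, 5951bcc, 59911e8, 7234f00, a630451, a8a16a8, e9eeb1a}.
Ancestors of 0ef03b3: {02b9a9f, 0ef03b3, 21e7758, 4d8c069, 7234f00, a2db31d}.
Common ancestors: {02b9a9f, 21e7758, 4d8c069, 7234f00}.
Among these, 02b9a9f is not an ancestor of any other common ancestor — it is the merge base.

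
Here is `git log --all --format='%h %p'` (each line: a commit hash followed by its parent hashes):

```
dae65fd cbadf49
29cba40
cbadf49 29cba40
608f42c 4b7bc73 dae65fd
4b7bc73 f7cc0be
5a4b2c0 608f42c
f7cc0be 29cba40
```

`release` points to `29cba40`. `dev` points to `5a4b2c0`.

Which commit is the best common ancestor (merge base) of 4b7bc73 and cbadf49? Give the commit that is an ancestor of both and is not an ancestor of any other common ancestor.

Ancestors of 4b7bc73: {29cba40, 4b7bc73, f7cc0be}.
Ancestors of cbadf49: {29cba40, cbadf49}.
Common ancestors: {29cba40}.
The only common ancestor is 29cba40, so it is the merge base.

29cba40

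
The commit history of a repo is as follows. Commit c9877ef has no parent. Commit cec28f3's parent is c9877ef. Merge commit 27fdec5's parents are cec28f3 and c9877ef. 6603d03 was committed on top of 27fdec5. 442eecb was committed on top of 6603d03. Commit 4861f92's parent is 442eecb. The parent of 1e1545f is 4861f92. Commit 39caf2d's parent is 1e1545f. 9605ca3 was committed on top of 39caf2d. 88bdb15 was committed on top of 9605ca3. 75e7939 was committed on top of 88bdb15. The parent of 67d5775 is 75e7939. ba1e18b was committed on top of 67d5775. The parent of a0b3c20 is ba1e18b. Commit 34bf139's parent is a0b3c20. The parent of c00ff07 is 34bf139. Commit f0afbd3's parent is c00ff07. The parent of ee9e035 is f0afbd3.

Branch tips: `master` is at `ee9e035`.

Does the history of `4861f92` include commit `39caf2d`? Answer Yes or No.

Ancestors of 4861f92: {27fdec5, 442eecb, 4861f92, 6603d03, c9877ef, cec28f3}.
39caf2d is not in that set, so it is not an ancestor of 4861f92.

No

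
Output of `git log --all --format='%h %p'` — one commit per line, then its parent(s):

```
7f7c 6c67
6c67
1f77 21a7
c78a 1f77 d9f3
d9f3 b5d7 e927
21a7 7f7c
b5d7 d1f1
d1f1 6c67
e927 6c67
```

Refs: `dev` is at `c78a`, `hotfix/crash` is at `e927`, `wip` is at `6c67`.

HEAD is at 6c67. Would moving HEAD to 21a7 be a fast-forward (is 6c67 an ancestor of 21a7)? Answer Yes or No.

A fast-forward from 6c67 to 21a7 is possible iff 6c67 is an ancestor of 21a7.
Ancestors of 21a7: {21a7, 6c67, 7f7c}.
6c67 is among them, so fast-forward is possible.

Yes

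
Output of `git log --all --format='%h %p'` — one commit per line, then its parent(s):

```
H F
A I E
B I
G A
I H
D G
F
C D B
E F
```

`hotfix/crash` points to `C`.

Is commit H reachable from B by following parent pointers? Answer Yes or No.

Yes

Ancestors of B (commits reachable by following parents): {B, F, H, I}.
H is in that set, so it is an ancestor of B.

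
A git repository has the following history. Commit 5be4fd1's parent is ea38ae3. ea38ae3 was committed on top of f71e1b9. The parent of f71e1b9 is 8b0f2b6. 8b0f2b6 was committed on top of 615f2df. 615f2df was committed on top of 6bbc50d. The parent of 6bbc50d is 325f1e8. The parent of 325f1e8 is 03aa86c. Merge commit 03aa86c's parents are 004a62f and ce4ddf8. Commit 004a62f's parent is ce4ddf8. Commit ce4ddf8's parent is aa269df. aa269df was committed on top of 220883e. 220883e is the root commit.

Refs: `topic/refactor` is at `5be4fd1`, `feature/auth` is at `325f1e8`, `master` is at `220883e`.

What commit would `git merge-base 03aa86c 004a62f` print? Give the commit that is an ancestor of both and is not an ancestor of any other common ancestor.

004a62f

Ancestors of 03aa86c: {004a62f, 03aa86c, 220883e, aa269df, ce4ddf8}.
Ancestors of 004a62f: {004a62f, 220883e, aa269df, ce4ddf8}.
Common ancestors: {004a62f, 220883e, aa269df, ce4ddf8}.
Among these, 004a62f is not an ancestor of any other common ancestor — it is the merge base.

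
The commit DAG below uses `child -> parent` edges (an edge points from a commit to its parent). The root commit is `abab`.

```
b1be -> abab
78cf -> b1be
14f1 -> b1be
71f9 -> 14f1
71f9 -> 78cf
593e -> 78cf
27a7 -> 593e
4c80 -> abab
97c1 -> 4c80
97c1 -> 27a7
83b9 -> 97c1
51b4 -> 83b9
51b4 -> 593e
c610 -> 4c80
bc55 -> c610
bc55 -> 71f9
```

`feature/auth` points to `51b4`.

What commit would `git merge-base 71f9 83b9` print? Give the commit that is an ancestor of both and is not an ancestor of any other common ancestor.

78cf

Ancestors of 71f9: {14f1, 71f9, 78cf, abab, b1be}.
Ancestors of 83b9: {27a7, 4c80, 593e, 78cf, 83b9, 97c1, abab, b1be}.
Common ancestors: {78cf, abab, b1be}.
Among these, 78cf is not an ancestor of any other common ancestor — it is the merge base.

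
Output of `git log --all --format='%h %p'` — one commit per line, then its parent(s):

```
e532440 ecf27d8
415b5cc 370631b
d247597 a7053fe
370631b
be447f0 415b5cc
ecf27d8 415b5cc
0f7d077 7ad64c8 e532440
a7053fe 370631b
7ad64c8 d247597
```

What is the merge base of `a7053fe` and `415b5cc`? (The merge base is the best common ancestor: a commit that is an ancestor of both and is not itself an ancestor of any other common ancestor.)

370631b

Ancestors of a7053fe: {370631b, a7053fe}.
Ancestors of 415b5cc: {370631b, 415b5cc}.
Common ancestors: {370631b}.
The only common ancestor is 370631b, so it is the merge base.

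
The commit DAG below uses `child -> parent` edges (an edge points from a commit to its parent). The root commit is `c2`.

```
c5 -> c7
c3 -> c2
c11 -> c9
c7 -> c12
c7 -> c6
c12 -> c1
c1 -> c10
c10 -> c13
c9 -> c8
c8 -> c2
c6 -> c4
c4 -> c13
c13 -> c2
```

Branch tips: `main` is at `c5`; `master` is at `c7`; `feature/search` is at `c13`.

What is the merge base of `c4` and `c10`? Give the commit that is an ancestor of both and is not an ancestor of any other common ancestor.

c13

Ancestors of c4: {c13, c2, c4}.
Ancestors of c10: {c10, c13, c2}.
Common ancestors: {c13, c2}.
Among these, c13 is not an ancestor of any other common ancestor — it is the merge base.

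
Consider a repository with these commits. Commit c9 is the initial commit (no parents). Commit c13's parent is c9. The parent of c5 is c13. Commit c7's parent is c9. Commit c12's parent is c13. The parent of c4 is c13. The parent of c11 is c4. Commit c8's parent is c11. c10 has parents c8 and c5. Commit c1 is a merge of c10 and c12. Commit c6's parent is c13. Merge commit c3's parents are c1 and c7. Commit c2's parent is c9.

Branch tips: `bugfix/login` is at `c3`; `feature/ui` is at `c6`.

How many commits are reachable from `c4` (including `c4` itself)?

Walking parent pointers from c4: reachable set = {c13, c4, c9}.
That is 3 commits.

3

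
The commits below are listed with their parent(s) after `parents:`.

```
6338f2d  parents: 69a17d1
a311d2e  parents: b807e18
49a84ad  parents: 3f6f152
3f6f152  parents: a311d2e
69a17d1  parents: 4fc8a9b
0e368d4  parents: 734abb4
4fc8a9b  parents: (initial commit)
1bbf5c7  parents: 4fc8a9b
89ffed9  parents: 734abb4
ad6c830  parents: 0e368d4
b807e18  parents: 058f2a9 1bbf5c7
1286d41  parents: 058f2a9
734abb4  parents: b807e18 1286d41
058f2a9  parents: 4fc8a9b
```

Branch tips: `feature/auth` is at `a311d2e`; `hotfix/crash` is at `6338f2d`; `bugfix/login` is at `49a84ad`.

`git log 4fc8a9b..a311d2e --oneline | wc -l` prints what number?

4

Reachable from a311d2e: {058f2a9, 1bbf5c7, 4fc8a9b, a311d2e, b807e18}.
Reachable from 4fc8a9b: {4fc8a9b}.
In a311d2e's history but not 4fc8a9b's: {058f2a9, 1bbf5c7, a311d2e, b807e18} — 4 commits.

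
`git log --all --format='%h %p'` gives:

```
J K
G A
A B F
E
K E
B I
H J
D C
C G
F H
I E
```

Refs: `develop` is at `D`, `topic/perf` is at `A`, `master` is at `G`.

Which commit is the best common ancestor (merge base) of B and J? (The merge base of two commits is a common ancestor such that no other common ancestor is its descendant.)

E

Ancestors of B: {B, E, I}.
Ancestors of J: {E, J, K}.
Common ancestors: {E}.
The only common ancestor is E, so it is the merge base.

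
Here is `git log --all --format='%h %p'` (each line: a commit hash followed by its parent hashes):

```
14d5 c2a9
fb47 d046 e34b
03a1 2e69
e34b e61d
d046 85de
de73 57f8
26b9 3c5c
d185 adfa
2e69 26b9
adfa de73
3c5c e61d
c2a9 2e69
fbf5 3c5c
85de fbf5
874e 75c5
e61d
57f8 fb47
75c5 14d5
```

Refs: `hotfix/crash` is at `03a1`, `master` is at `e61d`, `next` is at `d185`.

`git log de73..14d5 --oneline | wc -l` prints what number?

4

Reachable from 14d5: {14d5, 26b9, 2e69, 3c5c, c2a9, e61d}.
Reachable from de73: {3c5c, 57f8, 85de, d046, de73, e34b, e61d, fb47, fbf5}.
In 14d5's history but not de73's: {14d5, 26b9, 2e69, c2a9} — 4 commits.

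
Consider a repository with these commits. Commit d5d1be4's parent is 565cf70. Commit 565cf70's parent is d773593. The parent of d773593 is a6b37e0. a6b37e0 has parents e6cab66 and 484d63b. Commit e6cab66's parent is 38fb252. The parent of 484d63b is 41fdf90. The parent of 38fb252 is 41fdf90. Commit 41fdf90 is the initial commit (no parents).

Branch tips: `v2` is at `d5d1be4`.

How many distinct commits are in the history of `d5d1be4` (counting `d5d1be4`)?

Walking parent pointers from d5d1be4: reachable set = {38fb252, 41fdf90, 484d63b, 565cf70, a6b37e0, d5d1be4, d773593, e6cab66}.
That is 8 commits.

8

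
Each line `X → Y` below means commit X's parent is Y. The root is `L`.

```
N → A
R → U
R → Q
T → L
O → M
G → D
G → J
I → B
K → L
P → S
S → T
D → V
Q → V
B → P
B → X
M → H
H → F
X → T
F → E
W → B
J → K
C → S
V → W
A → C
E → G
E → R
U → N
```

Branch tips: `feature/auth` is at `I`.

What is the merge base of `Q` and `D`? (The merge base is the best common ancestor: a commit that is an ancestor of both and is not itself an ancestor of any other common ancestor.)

V

Ancestors of Q: {B, L, P, Q, S, T, V, W, X}.
Ancestors of D: {B, D, L, P, S, T, V, W, X}.
Common ancestors: {B, L, P, S, T, V, W, X}.
Among these, V is not an ancestor of any other common ancestor — it is the merge base.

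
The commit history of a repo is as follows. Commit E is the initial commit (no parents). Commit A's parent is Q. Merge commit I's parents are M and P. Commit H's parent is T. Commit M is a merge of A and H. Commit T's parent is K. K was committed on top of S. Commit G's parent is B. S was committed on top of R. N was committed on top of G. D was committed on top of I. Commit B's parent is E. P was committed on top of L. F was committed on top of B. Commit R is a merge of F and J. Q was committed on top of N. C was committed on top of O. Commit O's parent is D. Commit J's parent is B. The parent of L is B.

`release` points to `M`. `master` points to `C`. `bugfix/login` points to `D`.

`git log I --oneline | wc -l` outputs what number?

17

Walking parent pointers from I: reachable set = {A, B, E, F, G, H, I, J, K, L, M, N, P, Q, R, S, T}.
That is 17 commits.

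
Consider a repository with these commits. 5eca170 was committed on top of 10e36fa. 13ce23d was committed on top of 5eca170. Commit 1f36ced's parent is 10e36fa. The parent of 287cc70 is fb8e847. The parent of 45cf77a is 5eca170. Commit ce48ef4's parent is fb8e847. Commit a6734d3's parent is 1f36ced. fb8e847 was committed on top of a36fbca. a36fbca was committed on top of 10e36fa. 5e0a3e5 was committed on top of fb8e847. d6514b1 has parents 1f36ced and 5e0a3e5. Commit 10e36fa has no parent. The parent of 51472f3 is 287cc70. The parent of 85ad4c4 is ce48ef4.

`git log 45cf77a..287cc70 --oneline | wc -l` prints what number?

Reachable from 287cc70: {10e36fa, 287cc70, a36fbca, fb8e847}.
Reachable from 45cf77a: {10e36fa, 45cf77a, 5eca170}.
In 287cc70's history but not 45cf77a's: {287cc70, a36fbca, fb8e847} — 3 commits.

3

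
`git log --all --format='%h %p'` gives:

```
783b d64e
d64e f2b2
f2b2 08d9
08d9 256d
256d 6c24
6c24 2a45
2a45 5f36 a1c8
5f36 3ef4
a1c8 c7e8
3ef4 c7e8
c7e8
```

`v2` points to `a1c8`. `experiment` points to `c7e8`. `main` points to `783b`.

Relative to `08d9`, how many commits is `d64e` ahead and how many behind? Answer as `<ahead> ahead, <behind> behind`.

Reachable from d64e: {08d9, 256d, 2a45, 3ef4, 5f36, 6c24, a1c8, c7e8, d64e, f2b2}.
Reachable from 08d9: {08d9, 256d, 2a45, 3ef4, 5f36, 6c24, a1c8, c7e8}.
Only in d64e's history (ahead): {d64e, f2b2} — 2.
Only in 08d9's history (behind): {} — 0.

2 ahead, 0 behind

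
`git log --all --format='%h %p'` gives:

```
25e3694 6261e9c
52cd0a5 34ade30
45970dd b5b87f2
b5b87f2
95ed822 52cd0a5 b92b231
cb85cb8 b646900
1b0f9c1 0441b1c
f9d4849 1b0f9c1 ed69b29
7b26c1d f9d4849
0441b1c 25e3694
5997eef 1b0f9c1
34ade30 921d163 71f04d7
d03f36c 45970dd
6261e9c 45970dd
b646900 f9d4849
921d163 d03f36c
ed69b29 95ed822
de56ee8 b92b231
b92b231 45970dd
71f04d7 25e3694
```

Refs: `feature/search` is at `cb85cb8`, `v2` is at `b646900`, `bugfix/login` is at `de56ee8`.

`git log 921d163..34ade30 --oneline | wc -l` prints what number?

4

Reachable from 34ade30: {25e3694, 34ade30, 45970dd, 6261e9c, 71f04d7, 921d163, b5b87f2, d03f36c}.
Reachable from 921d163: {45970dd, 921d163, b5b87f2, d03f36c}.
In 34ade30's history but not 921d163's: {25e3694, 34ade30, 6261e9c, 71f04d7} — 4 commits.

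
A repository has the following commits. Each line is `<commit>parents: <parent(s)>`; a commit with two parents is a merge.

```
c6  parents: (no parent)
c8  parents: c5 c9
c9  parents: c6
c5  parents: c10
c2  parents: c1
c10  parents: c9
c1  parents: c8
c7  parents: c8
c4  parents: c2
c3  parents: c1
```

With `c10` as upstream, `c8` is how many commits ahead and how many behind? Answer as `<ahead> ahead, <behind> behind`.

2 ahead, 0 behind

Reachable from c8: {c10, c5, c6, c8, c9}.
Reachable from c10: {c10, c6, c9}.
Only in c8's history (ahead): {c5, c8} — 2.
Only in c10's history (behind): {} — 0.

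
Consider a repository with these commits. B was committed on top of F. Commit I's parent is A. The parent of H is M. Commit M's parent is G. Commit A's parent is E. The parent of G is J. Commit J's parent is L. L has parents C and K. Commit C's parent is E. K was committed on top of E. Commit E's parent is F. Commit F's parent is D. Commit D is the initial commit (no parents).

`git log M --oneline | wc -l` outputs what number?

9

Walking parent pointers from M: reachable set = {C, D, E, F, G, J, K, L, M}.
That is 9 commits.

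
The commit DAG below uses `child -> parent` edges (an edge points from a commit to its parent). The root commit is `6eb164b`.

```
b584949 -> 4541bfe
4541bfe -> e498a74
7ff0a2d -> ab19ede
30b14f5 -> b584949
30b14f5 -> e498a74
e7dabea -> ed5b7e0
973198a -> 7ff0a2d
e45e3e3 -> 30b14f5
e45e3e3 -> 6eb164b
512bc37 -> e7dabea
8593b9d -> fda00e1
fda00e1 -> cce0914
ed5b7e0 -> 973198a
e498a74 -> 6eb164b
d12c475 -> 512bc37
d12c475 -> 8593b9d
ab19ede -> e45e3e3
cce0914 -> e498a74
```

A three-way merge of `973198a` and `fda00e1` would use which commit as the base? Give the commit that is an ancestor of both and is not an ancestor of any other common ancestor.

Ancestors of 973198a: {30b14f5, 4541bfe, 6eb164b, 7ff0a2d, 973198a, ab19ede, b584949, e45e3e3, e498a74}.
Ancestors of fda00e1: {6eb164b, cce0914, e498a74, fda00e1}.
Common ancestors: {6eb164b, e498a74}.
Among these, e498a74 is not an ancestor of any other common ancestor — it is the merge base.

e498a74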